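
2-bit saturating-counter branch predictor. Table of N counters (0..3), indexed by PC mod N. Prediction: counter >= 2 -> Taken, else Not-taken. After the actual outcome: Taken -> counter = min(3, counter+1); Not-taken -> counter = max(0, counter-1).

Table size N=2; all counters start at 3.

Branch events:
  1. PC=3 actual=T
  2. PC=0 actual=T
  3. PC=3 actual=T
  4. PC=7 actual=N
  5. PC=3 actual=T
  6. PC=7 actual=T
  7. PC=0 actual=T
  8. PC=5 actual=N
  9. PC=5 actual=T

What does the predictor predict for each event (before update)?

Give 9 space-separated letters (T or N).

Ev 1: PC=3 idx=1 pred=T actual=T -> ctr[1]=3
Ev 2: PC=0 idx=0 pred=T actual=T -> ctr[0]=3
Ev 3: PC=3 idx=1 pred=T actual=T -> ctr[1]=3
Ev 4: PC=7 idx=1 pred=T actual=N -> ctr[1]=2
Ev 5: PC=3 idx=1 pred=T actual=T -> ctr[1]=3
Ev 6: PC=7 idx=1 pred=T actual=T -> ctr[1]=3
Ev 7: PC=0 idx=0 pred=T actual=T -> ctr[0]=3
Ev 8: PC=5 idx=1 pred=T actual=N -> ctr[1]=2
Ev 9: PC=5 idx=1 pred=T actual=T -> ctr[1]=3

Answer: T T T T T T T T T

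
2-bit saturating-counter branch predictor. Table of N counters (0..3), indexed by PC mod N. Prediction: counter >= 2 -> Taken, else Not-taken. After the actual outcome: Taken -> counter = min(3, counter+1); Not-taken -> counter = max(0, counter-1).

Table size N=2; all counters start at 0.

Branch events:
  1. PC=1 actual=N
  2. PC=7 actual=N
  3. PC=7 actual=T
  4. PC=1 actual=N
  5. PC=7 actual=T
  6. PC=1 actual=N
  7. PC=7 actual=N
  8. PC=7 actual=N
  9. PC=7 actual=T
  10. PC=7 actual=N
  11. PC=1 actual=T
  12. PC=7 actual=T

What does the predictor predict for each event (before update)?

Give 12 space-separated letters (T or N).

Ev 1: PC=1 idx=1 pred=N actual=N -> ctr[1]=0
Ev 2: PC=7 idx=1 pred=N actual=N -> ctr[1]=0
Ev 3: PC=7 idx=1 pred=N actual=T -> ctr[1]=1
Ev 4: PC=1 idx=1 pred=N actual=N -> ctr[1]=0
Ev 5: PC=7 idx=1 pred=N actual=T -> ctr[1]=1
Ev 6: PC=1 idx=1 pred=N actual=N -> ctr[1]=0
Ev 7: PC=7 idx=1 pred=N actual=N -> ctr[1]=0
Ev 8: PC=7 idx=1 pred=N actual=N -> ctr[1]=0
Ev 9: PC=7 idx=1 pred=N actual=T -> ctr[1]=1
Ev 10: PC=7 idx=1 pred=N actual=N -> ctr[1]=0
Ev 11: PC=1 idx=1 pred=N actual=T -> ctr[1]=1
Ev 12: PC=7 idx=1 pred=N actual=T -> ctr[1]=2

Answer: N N N N N N N N N N N N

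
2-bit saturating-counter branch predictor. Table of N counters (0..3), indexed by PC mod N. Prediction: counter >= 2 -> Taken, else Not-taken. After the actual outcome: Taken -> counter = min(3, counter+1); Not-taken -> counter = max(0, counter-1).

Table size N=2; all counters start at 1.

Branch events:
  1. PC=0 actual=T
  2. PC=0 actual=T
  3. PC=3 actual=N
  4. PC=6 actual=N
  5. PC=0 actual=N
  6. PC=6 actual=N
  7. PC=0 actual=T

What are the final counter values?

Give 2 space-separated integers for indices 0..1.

Ev 1: PC=0 idx=0 pred=N actual=T -> ctr[0]=2
Ev 2: PC=0 idx=0 pred=T actual=T -> ctr[0]=3
Ev 3: PC=3 idx=1 pred=N actual=N -> ctr[1]=0
Ev 4: PC=6 idx=0 pred=T actual=N -> ctr[0]=2
Ev 5: PC=0 idx=0 pred=T actual=N -> ctr[0]=1
Ev 6: PC=6 idx=0 pred=N actual=N -> ctr[0]=0
Ev 7: PC=0 idx=0 pred=N actual=T -> ctr[0]=1

Answer: 1 0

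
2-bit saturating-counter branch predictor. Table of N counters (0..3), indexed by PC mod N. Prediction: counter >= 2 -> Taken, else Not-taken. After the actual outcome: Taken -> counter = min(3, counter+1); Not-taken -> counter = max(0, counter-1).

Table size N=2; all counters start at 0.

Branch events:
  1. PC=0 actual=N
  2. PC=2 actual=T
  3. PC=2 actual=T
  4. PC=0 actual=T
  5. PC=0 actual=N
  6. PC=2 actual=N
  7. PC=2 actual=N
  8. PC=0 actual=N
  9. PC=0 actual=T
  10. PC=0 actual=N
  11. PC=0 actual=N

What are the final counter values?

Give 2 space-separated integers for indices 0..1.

Answer: 0 0

Derivation:
Ev 1: PC=0 idx=0 pred=N actual=N -> ctr[0]=0
Ev 2: PC=2 idx=0 pred=N actual=T -> ctr[0]=1
Ev 3: PC=2 idx=0 pred=N actual=T -> ctr[0]=2
Ev 4: PC=0 idx=0 pred=T actual=T -> ctr[0]=3
Ev 5: PC=0 idx=0 pred=T actual=N -> ctr[0]=2
Ev 6: PC=2 idx=0 pred=T actual=N -> ctr[0]=1
Ev 7: PC=2 idx=0 pred=N actual=N -> ctr[0]=0
Ev 8: PC=0 idx=0 pred=N actual=N -> ctr[0]=0
Ev 9: PC=0 idx=0 pred=N actual=T -> ctr[0]=1
Ev 10: PC=0 idx=0 pred=N actual=N -> ctr[0]=0
Ev 11: PC=0 idx=0 pred=N actual=N -> ctr[0]=0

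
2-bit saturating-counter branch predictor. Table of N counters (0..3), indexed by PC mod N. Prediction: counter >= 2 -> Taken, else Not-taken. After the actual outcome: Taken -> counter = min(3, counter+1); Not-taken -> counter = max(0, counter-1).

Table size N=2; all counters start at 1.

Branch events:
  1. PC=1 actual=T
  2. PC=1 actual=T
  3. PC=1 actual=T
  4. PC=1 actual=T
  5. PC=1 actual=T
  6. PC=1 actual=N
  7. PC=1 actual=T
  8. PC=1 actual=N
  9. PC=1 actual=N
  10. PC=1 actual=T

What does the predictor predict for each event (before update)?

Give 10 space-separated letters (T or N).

Answer: N T T T T T T T T N

Derivation:
Ev 1: PC=1 idx=1 pred=N actual=T -> ctr[1]=2
Ev 2: PC=1 idx=1 pred=T actual=T -> ctr[1]=3
Ev 3: PC=1 idx=1 pred=T actual=T -> ctr[1]=3
Ev 4: PC=1 idx=1 pred=T actual=T -> ctr[1]=3
Ev 5: PC=1 idx=1 pred=T actual=T -> ctr[1]=3
Ev 6: PC=1 idx=1 pred=T actual=N -> ctr[1]=2
Ev 7: PC=1 idx=1 pred=T actual=T -> ctr[1]=3
Ev 8: PC=1 idx=1 pred=T actual=N -> ctr[1]=2
Ev 9: PC=1 idx=1 pred=T actual=N -> ctr[1]=1
Ev 10: PC=1 idx=1 pred=N actual=T -> ctr[1]=2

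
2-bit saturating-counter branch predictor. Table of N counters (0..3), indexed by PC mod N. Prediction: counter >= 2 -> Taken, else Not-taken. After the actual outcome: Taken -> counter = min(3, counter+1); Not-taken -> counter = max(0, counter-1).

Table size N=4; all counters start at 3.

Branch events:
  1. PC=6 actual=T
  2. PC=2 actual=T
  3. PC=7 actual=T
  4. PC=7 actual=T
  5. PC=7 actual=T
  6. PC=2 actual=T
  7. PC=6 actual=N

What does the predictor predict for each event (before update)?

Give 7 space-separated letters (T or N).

Answer: T T T T T T T

Derivation:
Ev 1: PC=6 idx=2 pred=T actual=T -> ctr[2]=3
Ev 2: PC=2 idx=2 pred=T actual=T -> ctr[2]=3
Ev 3: PC=7 idx=3 pred=T actual=T -> ctr[3]=3
Ev 4: PC=7 idx=3 pred=T actual=T -> ctr[3]=3
Ev 5: PC=7 idx=3 pred=T actual=T -> ctr[3]=3
Ev 6: PC=2 idx=2 pred=T actual=T -> ctr[2]=3
Ev 7: PC=6 idx=2 pred=T actual=N -> ctr[2]=2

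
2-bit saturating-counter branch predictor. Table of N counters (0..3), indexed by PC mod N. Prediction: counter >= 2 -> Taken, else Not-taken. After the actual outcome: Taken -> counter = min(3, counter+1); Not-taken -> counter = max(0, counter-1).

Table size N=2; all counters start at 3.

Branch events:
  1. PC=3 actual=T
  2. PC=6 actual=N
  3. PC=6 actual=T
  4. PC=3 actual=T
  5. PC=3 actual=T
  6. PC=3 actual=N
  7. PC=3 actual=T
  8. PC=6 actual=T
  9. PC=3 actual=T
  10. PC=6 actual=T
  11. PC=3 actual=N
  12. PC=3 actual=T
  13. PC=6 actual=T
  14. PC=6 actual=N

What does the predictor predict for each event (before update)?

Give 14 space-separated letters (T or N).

Ev 1: PC=3 idx=1 pred=T actual=T -> ctr[1]=3
Ev 2: PC=6 idx=0 pred=T actual=N -> ctr[0]=2
Ev 3: PC=6 idx=0 pred=T actual=T -> ctr[0]=3
Ev 4: PC=3 idx=1 pred=T actual=T -> ctr[1]=3
Ev 5: PC=3 idx=1 pred=T actual=T -> ctr[1]=3
Ev 6: PC=3 idx=1 pred=T actual=N -> ctr[1]=2
Ev 7: PC=3 idx=1 pred=T actual=T -> ctr[1]=3
Ev 8: PC=6 idx=0 pred=T actual=T -> ctr[0]=3
Ev 9: PC=3 idx=1 pred=T actual=T -> ctr[1]=3
Ev 10: PC=6 idx=0 pred=T actual=T -> ctr[0]=3
Ev 11: PC=3 idx=1 pred=T actual=N -> ctr[1]=2
Ev 12: PC=3 idx=1 pred=T actual=T -> ctr[1]=3
Ev 13: PC=6 idx=0 pred=T actual=T -> ctr[0]=3
Ev 14: PC=6 idx=0 pred=T actual=N -> ctr[0]=2

Answer: T T T T T T T T T T T T T T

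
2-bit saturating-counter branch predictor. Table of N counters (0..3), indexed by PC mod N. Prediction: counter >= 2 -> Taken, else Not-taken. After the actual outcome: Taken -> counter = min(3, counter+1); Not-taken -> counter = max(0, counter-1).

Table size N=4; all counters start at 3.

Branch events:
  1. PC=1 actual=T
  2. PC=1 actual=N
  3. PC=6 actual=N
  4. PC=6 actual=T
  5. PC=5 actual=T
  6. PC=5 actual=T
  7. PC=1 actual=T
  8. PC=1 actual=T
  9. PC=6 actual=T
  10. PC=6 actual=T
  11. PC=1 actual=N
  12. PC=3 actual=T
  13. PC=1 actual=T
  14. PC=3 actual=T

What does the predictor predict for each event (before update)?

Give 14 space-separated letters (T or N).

Answer: T T T T T T T T T T T T T T

Derivation:
Ev 1: PC=1 idx=1 pred=T actual=T -> ctr[1]=3
Ev 2: PC=1 idx=1 pred=T actual=N -> ctr[1]=2
Ev 3: PC=6 idx=2 pred=T actual=N -> ctr[2]=2
Ev 4: PC=6 idx=2 pred=T actual=T -> ctr[2]=3
Ev 5: PC=5 idx=1 pred=T actual=T -> ctr[1]=3
Ev 6: PC=5 idx=1 pred=T actual=T -> ctr[1]=3
Ev 7: PC=1 idx=1 pred=T actual=T -> ctr[1]=3
Ev 8: PC=1 idx=1 pred=T actual=T -> ctr[1]=3
Ev 9: PC=6 idx=2 pred=T actual=T -> ctr[2]=3
Ev 10: PC=6 idx=2 pred=T actual=T -> ctr[2]=3
Ev 11: PC=1 idx=1 pred=T actual=N -> ctr[1]=2
Ev 12: PC=3 idx=3 pred=T actual=T -> ctr[3]=3
Ev 13: PC=1 idx=1 pred=T actual=T -> ctr[1]=3
Ev 14: PC=3 idx=3 pred=T actual=T -> ctr[3]=3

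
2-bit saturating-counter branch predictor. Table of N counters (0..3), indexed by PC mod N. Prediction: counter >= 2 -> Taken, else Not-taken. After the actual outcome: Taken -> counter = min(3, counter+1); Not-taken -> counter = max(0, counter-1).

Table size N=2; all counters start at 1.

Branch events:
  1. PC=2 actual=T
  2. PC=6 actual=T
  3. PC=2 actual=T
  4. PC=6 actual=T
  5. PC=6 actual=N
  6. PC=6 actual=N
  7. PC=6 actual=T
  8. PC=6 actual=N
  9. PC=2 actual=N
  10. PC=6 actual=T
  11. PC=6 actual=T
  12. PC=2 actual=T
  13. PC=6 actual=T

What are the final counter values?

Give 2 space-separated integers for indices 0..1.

Answer: 3 1

Derivation:
Ev 1: PC=2 idx=0 pred=N actual=T -> ctr[0]=2
Ev 2: PC=6 idx=0 pred=T actual=T -> ctr[0]=3
Ev 3: PC=2 idx=0 pred=T actual=T -> ctr[0]=3
Ev 4: PC=6 idx=0 pred=T actual=T -> ctr[0]=3
Ev 5: PC=6 idx=0 pred=T actual=N -> ctr[0]=2
Ev 6: PC=6 idx=0 pred=T actual=N -> ctr[0]=1
Ev 7: PC=6 idx=0 pred=N actual=T -> ctr[0]=2
Ev 8: PC=6 idx=0 pred=T actual=N -> ctr[0]=1
Ev 9: PC=2 idx=0 pred=N actual=N -> ctr[0]=0
Ev 10: PC=6 idx=0 pred=N actual=T -> ctr[0]=1
Ev 11: PC=6 idx=0 pred=N actual=T -> ctr[0]=2
Ev 12: PC=2 idx=0 pred=T actual=T -> ctr[0]=3
Ev 13: PC=6 idx=0 pred=T actual=T -> ctr[0]=3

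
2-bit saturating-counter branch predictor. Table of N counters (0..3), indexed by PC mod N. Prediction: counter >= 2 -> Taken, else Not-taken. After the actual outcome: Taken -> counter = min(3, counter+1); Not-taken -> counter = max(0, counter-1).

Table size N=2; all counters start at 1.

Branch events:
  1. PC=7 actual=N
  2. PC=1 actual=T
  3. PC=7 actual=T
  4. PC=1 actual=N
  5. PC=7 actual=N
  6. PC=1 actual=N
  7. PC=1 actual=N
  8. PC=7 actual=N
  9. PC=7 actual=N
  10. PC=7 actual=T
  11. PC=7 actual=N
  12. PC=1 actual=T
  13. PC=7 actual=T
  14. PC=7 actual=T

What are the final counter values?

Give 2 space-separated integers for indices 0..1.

Ev 1: PC=7 idx=1 pred=N actual=N -> ctr[1]=0
Ev 2: PC=1 idx=1 pred=N actual=T -> ctr[1]=1
Ev 3: PC=7 idx=1 pred=N actual=T -> ctr[1]=2
Ev 4: PC=1 idx=1 pred=T actual=N -> ctr[1]=1
Ev 5: PC=7 idx=1 pred=N actual=N -> ctr[1]=0
Ev 6: PC=1 idx=1 pred=N actual=N -> ctr[1]=0
Ev 7: PC=1 idx=1 pred=N actual=N -> ctr[1]=0
Ev 8: PC=7 idx=1 pred=N actual=N -> ctr[1]=0
Ev 9: PC=7 idx=1 pred=N actual=N -> ctr[1]=0
Ev 10: PC=7 idx=1 pred=N actual=T -> ctr[1]=1
Ev 11: PC=7 idx=1 pred=N actual=N -> ctr[1]=0
Ev 12: PC=1 idx=1 pred=N actual=T -> ctr[1]=1
Ev 13: PC=7 idx=1 pred=N actual=T -> ctr[1]=2
Ev 14: PC=7 idx=1 pred=T actual=T -> ctr[1]=3

Answer: 1 3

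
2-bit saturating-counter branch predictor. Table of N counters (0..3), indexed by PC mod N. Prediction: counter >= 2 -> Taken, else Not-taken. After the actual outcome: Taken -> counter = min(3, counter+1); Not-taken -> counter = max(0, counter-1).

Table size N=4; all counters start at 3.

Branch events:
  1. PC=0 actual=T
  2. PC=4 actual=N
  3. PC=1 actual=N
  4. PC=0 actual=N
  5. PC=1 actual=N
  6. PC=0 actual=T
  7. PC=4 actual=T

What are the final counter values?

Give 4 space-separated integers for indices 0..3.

Answer: 3 1 3 3

Derivation:
Ev 1: PC=0 idx=0 pred=T actual=T -> ctr[0]=3
Ev 2: PC=4 idx=0 pred=T actual=N -> ctr[0]=2
Ev 3: PC=1 idx=1 pred=T actual=N -> ctr[1]=2
Ev 4: PC=0 idx=0 pred=T actual=N -> ctr[0]=1
Ev 5: PC=1 idx=1 pred=T actual=N -> ctr[1]=1
Ev 6: PC=0 idx=0 pred=N actual=T -> ctr[0]=2
Ev 7: PC=4 idx=0 pred=T actual=T -> ctr[0]=3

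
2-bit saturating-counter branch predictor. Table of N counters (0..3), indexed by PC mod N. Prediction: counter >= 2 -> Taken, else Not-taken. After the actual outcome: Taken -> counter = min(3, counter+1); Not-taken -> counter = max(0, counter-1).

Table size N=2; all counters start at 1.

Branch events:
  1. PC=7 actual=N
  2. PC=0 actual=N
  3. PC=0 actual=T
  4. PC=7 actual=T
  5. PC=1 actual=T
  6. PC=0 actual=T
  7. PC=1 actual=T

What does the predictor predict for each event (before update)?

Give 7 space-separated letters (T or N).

Ev 1: PC=7 idx=1 pred=N actual=N -> ctr[1]=0
Ev 2: PC=0 idx=0 pred=N actual=N -> ctr[0]=0
Ev 3: PC=0 idx=0 pred=N actual=T -> ctr[0]=1
Ev 4: PC=7 idx=1 pred=N actual=T -> ctr[1]=1
Ev 5: PC=1 idx=1 pred=N actual=T -> ctr[1]=2
Ev 6: PC=0 idx=0 pred=N actual=T -> ctr[0]=2
Ev 7: PC=1 idx=1 pred=T actual=T -> ctr[1]=3

Answer: N N N N N N T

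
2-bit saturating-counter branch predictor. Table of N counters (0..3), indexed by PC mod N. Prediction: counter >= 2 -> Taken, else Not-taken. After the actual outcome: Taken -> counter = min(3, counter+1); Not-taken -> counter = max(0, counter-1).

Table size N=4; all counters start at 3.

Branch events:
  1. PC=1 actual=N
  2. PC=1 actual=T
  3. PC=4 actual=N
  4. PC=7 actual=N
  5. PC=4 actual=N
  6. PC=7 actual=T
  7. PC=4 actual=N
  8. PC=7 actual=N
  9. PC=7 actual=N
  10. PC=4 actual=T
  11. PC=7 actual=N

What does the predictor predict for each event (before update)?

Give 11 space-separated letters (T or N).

Ev 1: PC=1 idx=1 pred=T actual=N -> ctr[1]=2
Ev 2: PC=1 idx=1 pred=T actual=T -> ctr[1]=3
Ev 3: PC=4 idx=0 pred=T actual=N -> ctr[0]=2
Ev 4: PC=7 idx=3 pred=T actual=N -> ctr[3]=2
Ev 5: PC=4 idx=0 pred=T actual=N -> ctr[0]=1
Ev 6: PC=7 idx=3 pred=T actual=T -> ctr[3]=3
Ev 7: PC=4 idx=0 pred=N actual=N -> ctr[0]=0
Ev 8: PC=7 idx=3 pred=T actual=N -> ctr[3]=2
Ev 9: PC=7 idx=3 pred=T actual=N -> ctr[3]=1
Ev 10: PC=4 idx=0 pred=N actual=T -> ctr[0]=1
Ev 11: PC=7 idx=3 pred=N actual=N -> ctr[3]=0

Answer: T T T T T T N T T N N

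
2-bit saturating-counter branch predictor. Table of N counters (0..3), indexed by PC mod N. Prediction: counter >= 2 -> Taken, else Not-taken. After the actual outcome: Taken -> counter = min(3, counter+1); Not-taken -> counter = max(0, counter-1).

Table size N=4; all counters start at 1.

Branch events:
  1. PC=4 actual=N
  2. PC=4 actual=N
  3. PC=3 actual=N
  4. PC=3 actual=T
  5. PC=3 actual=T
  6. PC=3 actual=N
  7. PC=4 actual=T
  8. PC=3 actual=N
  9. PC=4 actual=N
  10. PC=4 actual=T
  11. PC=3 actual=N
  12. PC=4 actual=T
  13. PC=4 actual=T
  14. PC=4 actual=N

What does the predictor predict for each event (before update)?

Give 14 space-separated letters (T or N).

Ev 1: PC=4 idx=0 pred=N actual=N -> ctr[0]=0
Ev 2: PC=4 idx=0 pred=N actual=N -> ctr[0]=0
Ev 3: PC=3 idx=3 pred=N actual=N -> ctr[3]=0
Ev 4: PC=3 idx=3 pred=N actual=T -> ctr[3]=1
Ev 5: PC=3 idx=3 pred=N actual=T -> ctr[3]=2
Ev 6: PC=3 idx=3 pred=T actual=N -> ctr[3]=1
Ev 7: PC=4 idx=0 pred=N actual=T -> ctr[0]=1
Ev 8: PC=3 idx=3 pred=N actual=N -> ctr[3]=0
Ev 9: PC=4 idx=0 pred=N actual=N -> ctr[0]=0
Ev 10: PC=4 idx=0 pred=N actual=T -> ctr[0]=1
Ev 11: PC=3 idx=3 pred=N actual=N -> ctr[3]=0
Ev 12: PC=4 idx=0 pred=N actual=T -> ctr[0]=2
Ev 13: PC=4 idx=0 pred=T actual=T -> ctr[0]=3
Ev 14: PC=4 idx=0 pred=T actual=N -> ctr[0]=2

Answer: N N N N N T N N N N N N T T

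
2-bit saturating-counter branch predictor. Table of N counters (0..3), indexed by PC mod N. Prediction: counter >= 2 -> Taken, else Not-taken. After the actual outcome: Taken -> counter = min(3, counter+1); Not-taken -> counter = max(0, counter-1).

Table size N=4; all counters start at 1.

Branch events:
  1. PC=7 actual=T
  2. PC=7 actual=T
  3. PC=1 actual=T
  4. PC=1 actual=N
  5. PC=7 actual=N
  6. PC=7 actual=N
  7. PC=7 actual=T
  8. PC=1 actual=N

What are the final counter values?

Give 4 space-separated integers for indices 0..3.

Ev 1: PC=7 idx=3 pred=N actual=T -> ctr[3]=2
Ev 2: PC=7 idx=3 pred=T actual=T -> ctr[3]=3
Ev 3: PC=1 idx=1 pred=N actual=T -> ctr[1]=2
Ev 4: PC=1 idx=1 pred=T actual=N -> ctr[1]=1
Ev 5: PC=7 idx=3 pred=T actual=N -> ctr[3]=2
Ev 6: PC=7 idx=3 pred=T actual=N -> ctr[3]=1
Ev 7: PC=7 idx=3 pred=N actual=T -> ctr[3]=2
Ev 8: PC=1 idx=1 pred=N actual=N -> ctr[1]=0

Answer: 1 0 1 2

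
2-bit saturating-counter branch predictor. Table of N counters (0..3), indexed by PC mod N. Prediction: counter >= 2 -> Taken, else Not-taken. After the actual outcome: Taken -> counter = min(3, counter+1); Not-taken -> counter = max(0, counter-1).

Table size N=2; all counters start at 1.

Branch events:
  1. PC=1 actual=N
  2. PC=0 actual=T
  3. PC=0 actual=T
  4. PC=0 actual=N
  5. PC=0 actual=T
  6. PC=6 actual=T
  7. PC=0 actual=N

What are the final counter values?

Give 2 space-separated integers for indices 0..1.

Ev 1: PC=1 idx=1 pred=N actual=N -> ctr[1]=0
Ev 2: PC=0 idx=0 pred=N actual=T -> ctr[0]=2
Ev 3: PC=0 idx=0 pred=T actual=T -> ctr[0]=3
Ev 4: PC=0 idx=0 pred=T actual=N -> ctr[0]=2
Ev 5: PC=0 idx=0 pred=T actual=T -> ctr[0]=3
Ev 6: PC=6 idx=0 pred=T actual=T -> ctr[0]=3
Ev 7: PC=0 idx=0 pred=T actual=N -> ctr[0]=2

Answer: 2 0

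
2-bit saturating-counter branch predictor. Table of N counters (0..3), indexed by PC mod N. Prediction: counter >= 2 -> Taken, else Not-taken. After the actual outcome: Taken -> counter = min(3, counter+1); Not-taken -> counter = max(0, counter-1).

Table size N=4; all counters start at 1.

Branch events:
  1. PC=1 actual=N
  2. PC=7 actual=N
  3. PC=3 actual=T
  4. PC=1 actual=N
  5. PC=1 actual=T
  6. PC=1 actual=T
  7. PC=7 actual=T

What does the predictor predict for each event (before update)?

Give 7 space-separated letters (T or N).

Answer: N N N N N N N

Derivation:
Ev 1: PC=1 idx=1 pred=N actual=N -> ctr[1]=0
Ev 2: PC=7 idx=3 pred=N actual=N -> ctr[3]=0
Ev 3: PC=3 idx=3 pred=N actual=T -> ctr[3]=1
Ev 4: PC=1 idx=1 pred=N actual=N -> ctr[1]=0
Ev 5: PC=1 idx=1 pred=N actual=T -> ctr[1]=1
Ev 6: PC=1 idx=1 pred=N actual=T -> ctr[1]=2
Ev 7: PC=7 idx=3 pred=N actual=T -> ctr[3]=2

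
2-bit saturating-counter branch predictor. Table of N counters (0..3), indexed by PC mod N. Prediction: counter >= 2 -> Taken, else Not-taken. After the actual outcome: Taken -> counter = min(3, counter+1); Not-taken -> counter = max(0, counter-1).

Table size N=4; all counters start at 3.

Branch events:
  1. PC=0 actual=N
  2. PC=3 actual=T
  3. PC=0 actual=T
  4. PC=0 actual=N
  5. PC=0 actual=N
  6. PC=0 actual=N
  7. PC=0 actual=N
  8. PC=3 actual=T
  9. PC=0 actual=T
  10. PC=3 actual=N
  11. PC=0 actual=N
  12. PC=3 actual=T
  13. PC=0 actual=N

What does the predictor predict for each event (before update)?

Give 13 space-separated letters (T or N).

Ev 1: PC=0 idx=0 pred=T actual=N -> ctr[0]=2
Ev 2: PC=3 idx=3 pred=T actual=T -> ctr[3]=3
Ev 3: PC=0 idx=0 pred=T actual=T -> ctr[0]=3
Ev 4: PC=0 idx=0 pred=T actual=N -> ctr[0]=2
Ev 5: PC=0 idx=0 pred=T actual=N -> ctr[0]=1
Ev 6: PC=0 idx=0 pred=N actual=N -> ctr[0]=0
Ev 7: PC=0 idx=0 pred=N actual=N -> ctr[0]=0
Ev 8: PC=3 idx=3 pred=T actual=T -> ctr[3]=3
Ev 9: PC=0 idx=0 pred=N actual=T -> ctr[0]=1
Ev 10: PC=3 idx=3 pred=T actual=N -> ctr[3]=2
Ev 11: PC=0 idx=0 pred=N actual=N -> ctr[0]=0
Ev 12: PC=3 idx=3 pred=T actual=T -> ctr[3]=3
Ev 13: PC=0 idx=0 pred=N actual=N -> ctr[0]=0

Answer: T T T T T N N T N T N T N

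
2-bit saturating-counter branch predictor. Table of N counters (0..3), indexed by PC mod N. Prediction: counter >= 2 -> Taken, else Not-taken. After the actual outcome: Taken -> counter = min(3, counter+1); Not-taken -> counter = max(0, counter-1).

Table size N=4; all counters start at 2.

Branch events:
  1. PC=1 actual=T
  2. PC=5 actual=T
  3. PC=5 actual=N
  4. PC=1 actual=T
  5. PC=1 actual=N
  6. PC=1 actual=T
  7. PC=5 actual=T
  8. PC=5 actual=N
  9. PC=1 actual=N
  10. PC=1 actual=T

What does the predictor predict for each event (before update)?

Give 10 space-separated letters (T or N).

Answer: T T T T T T T T T N

Derivation:
Ev 1: PC=1 idx=1 pred=T actual=T -> ctr[1]=3
Ev 2: PC=5 idx=1 pred=T actual=T -> ctr[1]=3
Ev 3: PC=5 idx=1 pred=T actual=N -> ctr[1]=2
Ev 4: PC=1 idx=1 pred=T actual=T -> ctr[1]=3
Ev 5: PC=1 idx=1 pred=T actual=N -> ctr[1]=2
Ev 6: PC=1 idx=1 pred=T actual=T -> ctr[1]=3
Ev 7: PC=5 idx=1 pred=T actual=T -> ctr[1]=3
Ev 8: PC=5 idx=1 pred=T actual=N -> ctr[1]=2
Ev 9: PC=1 idx=1 pred=T actual=N -> ctr[1]=1
Ev 10: PC=1 idx=1 pred=N actual=T -> ctr[1]=2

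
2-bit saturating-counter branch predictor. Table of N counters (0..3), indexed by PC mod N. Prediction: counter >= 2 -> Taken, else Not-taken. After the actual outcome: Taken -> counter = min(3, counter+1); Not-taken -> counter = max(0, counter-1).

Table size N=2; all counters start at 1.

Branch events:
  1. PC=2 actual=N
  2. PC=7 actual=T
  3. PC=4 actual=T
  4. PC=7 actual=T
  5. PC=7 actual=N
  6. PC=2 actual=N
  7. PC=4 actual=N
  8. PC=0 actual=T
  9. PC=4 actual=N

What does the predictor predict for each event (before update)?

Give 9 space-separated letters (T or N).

Answer: N N N T T N N N N

Derivation:
Ev 1: PC=2 idx=0 pred=N actual=N -> ctr[0]=0
Ev 2: PC=7 idx=1 pred=N actual=T -> ctr[1]=2
Ev 3: PC=4 idx=0 pred=N actual=T -> ctr[0]=1
Ev 4: PC=7 idx=1 pred=T actual=T -> ctr[1]=3
Ev 5: PC=7 idx=1 pred=T actual=N -> ctr[1]=2
Ev 6: PC=2 idx=0 pred=N actual=N -> ctr[0]=0
Ev 7: PC=4 idx=0 pred=N actual=N -> ctr[0]=0
Ev 8: PC=0 idx=0 pred=N actual=T -> ctr[0]=1
Ev 9: PC=4 idx=0 pred=N actual=N -> ctr[0]=0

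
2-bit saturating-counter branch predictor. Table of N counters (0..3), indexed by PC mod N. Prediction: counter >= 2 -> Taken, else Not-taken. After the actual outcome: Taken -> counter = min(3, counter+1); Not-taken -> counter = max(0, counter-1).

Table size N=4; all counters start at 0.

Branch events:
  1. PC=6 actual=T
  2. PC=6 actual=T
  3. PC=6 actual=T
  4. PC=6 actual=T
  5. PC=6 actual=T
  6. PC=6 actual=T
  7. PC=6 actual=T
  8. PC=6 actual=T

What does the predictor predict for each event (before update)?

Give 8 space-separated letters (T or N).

Ev 1: PC=6 idx=2 pred=N actual=T -> ctr[2]=1
Ev 2: PC=6 idx=2 pred=N actual=T -> ctr[2]=2
Ev 3: PC=6 idx=2 pred=T actual=T -> ctr[2]=3
Ev 4: PC=6 idx=2 pred=T actual=T -> ctr[2]=3
Ev 5: PC=6 idx=2 pred=T actual=T -> ctr[2]=3
Ev 6: PC=6 idx=2 pred=T actual=T -> ctr[2]=3
Ev 7: PC=6 idx=2 pred=T actual=T -> ctr[2]=3
Ev 8: PC=6 idx=2 pred=T actual=T -> ctr[2]=3

Answer: N N T T T T T T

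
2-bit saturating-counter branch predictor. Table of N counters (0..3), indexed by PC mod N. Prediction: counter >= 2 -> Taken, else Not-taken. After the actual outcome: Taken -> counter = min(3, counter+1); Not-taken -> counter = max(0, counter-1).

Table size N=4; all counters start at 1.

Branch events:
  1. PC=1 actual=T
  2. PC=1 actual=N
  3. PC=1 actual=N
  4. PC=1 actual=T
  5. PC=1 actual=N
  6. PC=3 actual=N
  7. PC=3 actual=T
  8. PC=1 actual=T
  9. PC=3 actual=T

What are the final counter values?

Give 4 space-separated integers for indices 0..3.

Ev 1: PC=1 idx=1 pred=N actual=T -> ctr[1]=2
Ev 2: PC=1 idx=1 pred=T actual=N -> ctr[1]=1
Ev 3: PC=1 idx=1 pred=N actual=N -> ctr[1]=0
Ev 4: PC=1 idx=1 pred=N actual=T -> ctr[1]=1
Ev 5: PC=1 idx=1 pred=N actual=N -> ctr[1]=0
Ev 6: PC=3 idx=3 pred=N actual=N -> ctr[3]=0
Ev 7: PC=3 idx=3 pred=N actual=T -> ctr[3]=1
Ev 8: PC=1 idx=1 pred=N actual=T -> ctr[1]=1
Ev 9: PC=3 idx=3 pred=N actual=T -> ctr[3]=2

Answer: 1 1 1 2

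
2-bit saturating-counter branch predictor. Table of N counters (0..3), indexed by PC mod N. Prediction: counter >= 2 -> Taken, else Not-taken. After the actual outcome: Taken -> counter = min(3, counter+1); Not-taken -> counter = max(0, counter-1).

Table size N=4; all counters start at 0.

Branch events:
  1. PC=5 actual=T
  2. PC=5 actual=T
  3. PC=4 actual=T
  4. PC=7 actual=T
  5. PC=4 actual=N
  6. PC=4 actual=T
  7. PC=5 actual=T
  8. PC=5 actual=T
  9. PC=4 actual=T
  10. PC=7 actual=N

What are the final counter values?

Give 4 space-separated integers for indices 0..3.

Ev 1: PC=5 idx=1 pred=N actual=T -> ctr[1]=1
Ev 2: PC=5 idx=1 pred=N actual=T -> ctr[1]=2
Ev 3: PC=4 idx=0 pred=N actual=T -> ctr[0]=1
Ev 4: PC=7 idx=3 pred=N actual=T -> ctr[3]=1
Ev 5: PC=4 idx=0 pred=N actual=N -> ctr[0]=0
Ev 6: PC=4 idx=0 pred=N actual=T -> ctr[0]=1
Ev 7: PC=5 idx=1 pred=T actual=T -> ctr[1]=3
Ev 8: PC=5 idx=1 pred=T actual=T -> ctr[1]=3
Ev 9: PC=4 idx=0 pred=N actual=T -> ctr[0]=2
Ev 10: PC=7 idx=3 pred=N actual=N -> ctr[3]=0

Answer: 2 3 0 0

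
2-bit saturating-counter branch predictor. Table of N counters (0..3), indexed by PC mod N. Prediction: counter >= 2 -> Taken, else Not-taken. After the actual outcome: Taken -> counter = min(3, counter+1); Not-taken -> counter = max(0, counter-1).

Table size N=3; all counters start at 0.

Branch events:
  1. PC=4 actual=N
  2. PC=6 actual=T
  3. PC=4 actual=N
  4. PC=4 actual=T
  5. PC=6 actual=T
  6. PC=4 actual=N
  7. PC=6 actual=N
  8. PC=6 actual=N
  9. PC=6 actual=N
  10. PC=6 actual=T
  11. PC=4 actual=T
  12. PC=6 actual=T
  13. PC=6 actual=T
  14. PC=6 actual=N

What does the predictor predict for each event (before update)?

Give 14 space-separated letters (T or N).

Answer: N N N N N N T N N N N N T T

Derivation:
Ev 1: PC=4 idx=1 pred=N actual=N -> ctr[1]=0
Ev 2: PC=6 idx=0 pred=N actual=T -> ctr[0]=1
Ev 3: PC=4 idx=1 pred=N actual=N -> ctr[1]=0
Ev 4: PC=4 idx=1 pred=N actual=T -> ctr[1]=1
Ev 5: PC=6 idx=0 pred=N actual=T -> ctr[0]=2
Ev 6: PC=4 idx=1 pred=N actual=N -> ctr[1]=0
Ev 7: PC=6 idx=0 pred=T actual=N -> ctr[0]=1
Ev 8: PC=6 idx=0 pred=N actual=N -> ctr[0]=0
Ev 9: PC=6 idx=0 pred=N actual=N -> ctr[0]=0
Ev 10: PC=6 idx=0 pred=N actual=T -> ctr[0]=1
Ev 11: PC=4 idx=1 pred=N actual=T -> ctr[1]=1
Ev 12: PC=6 idx=0 pred=N actual=T -> ctr[0]=2
Ev 13: PC=6 idx=0 pred=T actual=T -> ctr[0]=3
Ev 14: PC=6 idx=0 pred=T actual=N -> ctr[0]=2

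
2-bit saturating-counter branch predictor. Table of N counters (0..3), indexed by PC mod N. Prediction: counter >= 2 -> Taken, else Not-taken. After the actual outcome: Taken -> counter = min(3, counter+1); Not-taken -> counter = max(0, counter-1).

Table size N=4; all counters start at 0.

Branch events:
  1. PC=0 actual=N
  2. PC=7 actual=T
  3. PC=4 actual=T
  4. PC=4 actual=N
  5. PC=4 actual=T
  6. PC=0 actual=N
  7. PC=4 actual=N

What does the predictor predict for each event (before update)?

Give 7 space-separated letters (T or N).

Ev 1: PC=0 idx=0 pred=N actual=N -> ctr[0]=0
Ev 2: PC=7 idx=3 pred=N actual=T -> ctr[3]=1
Ev 3: PC=4 idx=0 pred=N actual=T -> ctr[0]=1
Ev 4: PC=4 idx=0 pred=N actual=N -> ctr[0]=0
Ev 5: PC=4 idx=0 pred=N actual=T -> ctr[0]=1
Ev 6: PC=0 idx=0 pred=N actual=N -> ctr[0]=0
Ev 7: PC=4 idx=0 pred=N actual=N -> ctr[0]=0

Answer: N N N N N N N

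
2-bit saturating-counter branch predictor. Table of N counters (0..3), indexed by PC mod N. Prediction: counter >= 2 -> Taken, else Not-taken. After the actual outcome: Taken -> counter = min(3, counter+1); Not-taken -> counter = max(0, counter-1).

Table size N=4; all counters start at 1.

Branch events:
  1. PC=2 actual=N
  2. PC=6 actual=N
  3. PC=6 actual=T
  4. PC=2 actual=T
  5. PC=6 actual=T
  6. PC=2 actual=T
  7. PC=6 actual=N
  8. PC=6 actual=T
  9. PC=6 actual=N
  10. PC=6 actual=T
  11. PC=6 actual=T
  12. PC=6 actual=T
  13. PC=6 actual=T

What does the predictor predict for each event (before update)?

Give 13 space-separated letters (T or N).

Answer: N N N N T T T T T T T T T

Derivation:
Ev 1: PC=2 idx=2 pred=N actual=N -> ctr[2]=0
Ev 2: PC=6 idx=2 pred=N actual=N -> ctr[2]=0
Ev 3: PC=6 idx=2 pred=N actual=T -> ctr[2]=1
Ev 4: PC=2 idx=2 pred=N actual=T -> ctr[2]=2
Ev 5: PC=6 idx=2 pred=T actual=T -> ctr[2]=3
Ev 6: PC=2 idx=2 pred=T actual=T -> ctr[2]=3
Ev 7: PC=6 idx=2 pred=T actual=N -> ctr[2]=2
Ev 8: PC=6 idx=2 pred=T actual=T -> ctr[2]=3
Ev 9: PC=6 idx=2 pred=T actual=N -> ctr[2]=2
Ev 10: PC=6 idx=2 pred=T actual=T -> ctr[2]=3
Ev 11: PC=6 idx=2 pred=T actual=T -> ctr[2]=3
Ev 12: PC=6 idx=2 pred=T actual=T -> ctr[2]=3
Ev 13: PC=6 idx=2 pred=T actual=T -> ctr[2]=3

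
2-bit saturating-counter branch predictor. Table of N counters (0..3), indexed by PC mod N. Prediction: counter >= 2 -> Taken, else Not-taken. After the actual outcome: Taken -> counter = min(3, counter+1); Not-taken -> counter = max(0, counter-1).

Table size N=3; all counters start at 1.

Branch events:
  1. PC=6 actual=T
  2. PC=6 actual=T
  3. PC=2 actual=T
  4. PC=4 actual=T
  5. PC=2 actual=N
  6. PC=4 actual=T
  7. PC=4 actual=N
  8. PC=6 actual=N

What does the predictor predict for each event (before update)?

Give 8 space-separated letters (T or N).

Ev 1: PC=6 idx=0 pred=N actual=T -> ctr[0]=2
Ev 2: PC=6 idx=0 pred=T actual=T -> ctr[0]=3
Ev 3: PC=2 idx=2 pred=N actual=T -> ctr[2]=2
Ev 4: PC=4 idx=1 pred=N actual=T -> ctr[1]=2
Ev 5: PC=2 idx=2 pred=T actual=N -> ctr[2]=1
Ev 6: PC=4 idx=1 pred=T actual=T -> ctr[1]=3
Ev 7: PC=4 idx=1 pred=T actual=N -> ctr[1]=2
Ev 8: PC=6 idx=0 pred=T actual=N -> ctr[0]=2

Answer: N T N N T T T T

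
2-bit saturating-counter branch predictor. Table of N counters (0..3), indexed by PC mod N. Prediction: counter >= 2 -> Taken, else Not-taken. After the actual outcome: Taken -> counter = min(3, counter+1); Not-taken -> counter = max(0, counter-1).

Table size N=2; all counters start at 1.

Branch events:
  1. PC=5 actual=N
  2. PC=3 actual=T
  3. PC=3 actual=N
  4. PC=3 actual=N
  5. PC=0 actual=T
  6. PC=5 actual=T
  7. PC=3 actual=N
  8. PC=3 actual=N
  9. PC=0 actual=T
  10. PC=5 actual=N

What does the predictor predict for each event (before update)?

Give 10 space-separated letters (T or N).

Answer: N N N N N N N N T N

Derivation:
Ev 1: PC=5 idx=1 pred=N actual=N -> ctr[1]=0
Ev 2: PC=3 idx=1 pred=N actual=T -> ctr[1]=1
Ev 3: PC=3 idx=1 pred=N actual=N -> ctr[1]=0
Ev 4: PC=3 idx=1 pred=N actual=N -> ctr[1]=0
Ev 5: PC=0 idx=0 pred=N actual=T -> ctr[0]=2
Ev 6: PC=5 idx=1 pred=N actual=T -> ctr[1]=1
Ev 7: PC=3 idx=1 pred=N actual=N -> ctr[1]=0
Ev 8: PC=3 idx=1 pred=N actual=N -> ctr[1]=0
Ev 9: PC=0 idx=0 pred=T actual=T -> ctr[0]=3
Ev 10: PC=5 idx=1 pred=N actual=N -> ctr[1]=0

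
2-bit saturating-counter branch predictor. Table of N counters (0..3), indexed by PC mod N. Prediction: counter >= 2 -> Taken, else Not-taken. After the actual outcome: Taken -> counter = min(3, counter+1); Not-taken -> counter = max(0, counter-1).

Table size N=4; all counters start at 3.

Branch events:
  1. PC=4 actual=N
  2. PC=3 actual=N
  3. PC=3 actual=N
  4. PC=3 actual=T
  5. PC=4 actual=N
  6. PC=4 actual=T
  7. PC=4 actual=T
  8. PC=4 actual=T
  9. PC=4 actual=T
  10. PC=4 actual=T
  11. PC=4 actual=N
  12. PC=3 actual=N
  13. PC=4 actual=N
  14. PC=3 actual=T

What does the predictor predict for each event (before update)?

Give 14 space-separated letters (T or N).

Ev 1: PC=4 idx=0 pred=T actual=N -> ctr[0]=2
Ev 2: PC=3 idx=3 pred=T actual=N -> ctr[3]=2
Ev 3: PC=3 idx=3 pred=T actual=N -> ctr[3]=1
Ev 4: PC=3 idx=3 pred=N actual=T -> ctr[3]=2
Ev 5: PC=4 idx=0 pred=T actual=N -> ctr[0]=1
Ev 6: PC=4 idx=0 pred=N actual=T -> ctr[0]=2
Ev 7: PC=4 idx=0 pred=T actual=T -> ctr[0]=3
Ev 8: PC=4 idx=0 pred=T actual=T -> ctr[0]=3
Ev 9: PC=4 idx=0 pred=T actual=T -> ctr[0]=3
Ev 10: PC=4 idx=0 pred=T actual=T -> ctr[0]=3
Ev 11: PC=4 idx=0 pred=T actual=N -> ctr[0]=2
Ev 12: PC=3 idx=3 pred=T actual=N -> ctr[3]=1
Ev 13: PC=4 idx=0 pred=T actual=N -> ctr[0]=1
Ev 14: PC=3 idx=3 pred=N actual=T -> ctr[3]=2

Answer: T T T N T N T T T T T T T N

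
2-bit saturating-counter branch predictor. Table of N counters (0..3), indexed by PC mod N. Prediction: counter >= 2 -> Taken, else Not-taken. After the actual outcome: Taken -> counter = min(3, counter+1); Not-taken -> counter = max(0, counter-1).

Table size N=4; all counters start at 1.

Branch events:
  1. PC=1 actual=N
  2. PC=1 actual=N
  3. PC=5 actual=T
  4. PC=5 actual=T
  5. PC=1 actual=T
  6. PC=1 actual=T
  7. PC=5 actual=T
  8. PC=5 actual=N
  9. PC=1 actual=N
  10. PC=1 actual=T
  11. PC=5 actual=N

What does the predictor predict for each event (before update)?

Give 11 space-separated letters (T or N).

Answer: N N N N T T T T T N T

Derivation:
Ev 1: PC=1 idx=1 pred=N actual=N -> ctr[1]=0
Ev 2: PC=1 idx=1 pred=N actual=N -> ctr[1]=0
Ev 3: PC=5 idx=1 pred=N actual=T -> ctr[1]=1
Ev 4: PC=5 idx=1 pred=N actual=T -> ctr[1]=2
Ev 5: PC=1 idx=1 pred=T actual=T -> ctr[1]=3
Ev 6: PC=1 idx=1 pred=T actual=T -> ctr[1]=3
Ev 7: PC=5 idx=1 pred=T actual=T -> ctr[1]=3
Ev 8: PC=5 idx=1 pred=T actual=N -> ctr[1]=2
Ev 9: PC=1 idx=1 pred=T actual=N -> ctr[1]=1
Ev 10: PC=1 idx=1 pred=N actual=T -> ctr[1]=2
Ev 11: PC=5 idx=1 pred=T actual=N -> ctr[1]=1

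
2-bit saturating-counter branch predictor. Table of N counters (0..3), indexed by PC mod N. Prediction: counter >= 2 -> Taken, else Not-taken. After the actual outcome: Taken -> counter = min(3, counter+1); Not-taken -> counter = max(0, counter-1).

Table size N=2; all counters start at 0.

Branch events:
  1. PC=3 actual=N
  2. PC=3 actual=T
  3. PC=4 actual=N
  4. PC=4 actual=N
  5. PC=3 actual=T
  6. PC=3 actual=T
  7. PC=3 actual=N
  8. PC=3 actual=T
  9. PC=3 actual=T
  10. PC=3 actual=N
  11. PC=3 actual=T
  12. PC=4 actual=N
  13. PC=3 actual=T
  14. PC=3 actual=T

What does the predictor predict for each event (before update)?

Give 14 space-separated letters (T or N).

Answer: N N N N N T T T T T T N T T

Derivation:
Ev 1: PC=3 idx=1 pred=N actual=N -> ctr[1]=0
Ev 2: PC=3 idx=1 pred=N actual=T -> ctr[1]=1
Ev 3: PC=4 idx=0 pred=N actual=N -> ctr[0]=0
Ev 4: PC=4 idx=0 pred=N actual=N -> ctr[0]=0
Ev 5: PC=3 idx=1 pred=N actual=T -> ctr[1]=2
Ev 6: PC=3 idx=1 pred=T actual=T -> ctr[1]=3
Ev 7: PC=3 idx=1 pred=T actual=N -> ctr[1]=2
Ev 8: PC=3 idx=1 pred=T actual=T -> ctr[1]=3
Ev 9: PC=3 idx=1 pred=T actual=T -> ctr[1]=3
Ev 10: PC=3 idx=1 pred=T actual=N -> ctr[1]=2
Ev 11: PC=3 idx=1 pred=T actual=T -> ctr[1]=3
Ev 12: PC=4 idx=0 pred=N actual=N -> ctr[0]=0
Ev 13: PC=3 idx=1 pred=T actual=T -> ctr[1]=3
Ev 14: PC=3 idx=1 pred=T actual=T -> ctr[1]=3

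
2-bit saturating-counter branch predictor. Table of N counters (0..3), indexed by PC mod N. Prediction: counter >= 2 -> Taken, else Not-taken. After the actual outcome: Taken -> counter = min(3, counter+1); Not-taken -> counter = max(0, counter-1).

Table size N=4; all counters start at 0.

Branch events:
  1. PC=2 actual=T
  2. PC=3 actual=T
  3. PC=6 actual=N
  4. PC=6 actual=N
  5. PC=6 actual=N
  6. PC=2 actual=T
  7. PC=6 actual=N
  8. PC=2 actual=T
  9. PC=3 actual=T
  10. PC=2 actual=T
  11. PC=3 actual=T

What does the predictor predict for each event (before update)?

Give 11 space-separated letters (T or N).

Answer: N N N N N N N N N N T

Derivation:
Ev 1: PC=2 idx=2 pred=N actual=T -> ctr[2]=1
Ev 2: PC=3 idx=3 pred=N actual=T -> ctr[3]=1
Ev 3: PC=6 idx=2 pred=N actual=N -> ctr[2]=0
Ev 4: PC=6 idx=2 pred=N actual=N -> ctr[2]=0
Ev 5: PC=6 idx=2 pred=N actual=N -> ctr[2]=0
Ev 6: PC=2 idx=2 pred=N actual=T -> ctr[2]=1
Ev 7: PC=6 idx=2 pred=N actual=N -> ctr[2]=0
Ev 8: PC=2 idx=2 pred=N actual=T -> ctr[2]=1
Ev 9: PC=3 idx=3 pred=N actual=T -> ctr[3]=2
Ev 10: PC=2 idx=2 pred=N actual=T -> ctr[2]=2
Ev 11: PC=3 idx=3 pred=T actual=T -> ctr[3]=3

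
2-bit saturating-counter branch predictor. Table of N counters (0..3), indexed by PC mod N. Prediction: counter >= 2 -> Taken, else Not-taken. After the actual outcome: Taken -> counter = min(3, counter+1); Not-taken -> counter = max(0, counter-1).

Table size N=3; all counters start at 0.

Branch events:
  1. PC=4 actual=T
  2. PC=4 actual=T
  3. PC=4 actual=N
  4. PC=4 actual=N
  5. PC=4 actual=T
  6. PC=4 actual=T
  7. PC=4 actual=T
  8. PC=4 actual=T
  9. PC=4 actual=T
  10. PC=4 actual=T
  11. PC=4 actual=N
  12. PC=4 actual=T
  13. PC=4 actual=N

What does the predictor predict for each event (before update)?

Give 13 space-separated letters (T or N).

Answer: N N T N N N T T T T T T T

Derivation:
Ev 1: PC=4 idx=1 pred=N actual=T -> ctr[1]=1
Ev 2: PC=4 idx=1 pred=N actual=T -> ctr[1]=2
Ev 3: PC=4 idx=1 pred=T actual=N -> ctr[1]=1
Ev 4: PC=4 idx=1 pred=N actual=N -> ctr[1]=0
Ev 5: PC=4 idx=1 pred=N actual=T -> ctr[1]=1
Ev 6: PC=4 idx=1 pred=N actual=T -> ctr[1]=2
Ev 7: PC=4 idx=1 pred=T actual=T -> ctr[1]=3
Ev 8: PC=4 idx=1 pred=T actual=T -> ctr[1]=3
Ev 9: PC=4 idx=1 pred=T actual=T -> ctr[1]=3
Ev 10: PC=4 idx=1 pred=T actual=T -> ctr[1]=3
Ev 11: PC=4 idx=1 pred=T actual=N -> ctr[1]=2
Ev 12: PC=4 idx=1 pred=T actual=T -> ctr[1]=3
Ev 13: PC=4 idx=1 pred=T actual=N -> ctr[1]=2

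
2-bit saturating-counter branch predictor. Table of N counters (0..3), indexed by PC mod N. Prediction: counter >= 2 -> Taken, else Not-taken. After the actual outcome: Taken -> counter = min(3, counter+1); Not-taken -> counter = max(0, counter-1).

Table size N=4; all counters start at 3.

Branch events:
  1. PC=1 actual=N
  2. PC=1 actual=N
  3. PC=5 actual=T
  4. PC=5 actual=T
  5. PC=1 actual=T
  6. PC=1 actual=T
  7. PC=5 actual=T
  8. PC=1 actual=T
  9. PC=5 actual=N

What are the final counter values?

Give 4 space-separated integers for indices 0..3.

Ev 1: PC=1 idx=1 pred=T actual=N -> ctr[1]=2
Ev 2: PC=1 idx=1 pred=T actual=N -> ctr[1]=1
Ev 3: PC=5 idx=1 pred=N actual=T -> ctr[1]=2
Ev 4: PC=5 idx=1 pred=T actual=T -> ctr[1]=3
Ev 5: PC=1 idx=1 pred=T actual=T -> ctr[1]=3
Ev 6: PC=1 idx=1 pred=T actual=T -> ctr[1]=3
Ev 7: PC=5 idx=1 pred=T actual=T -> ctr[1]=3
Ev 8: PC=1 idx=1 pred=T actual=T -> ctr[1]=3
Ev 9: PC=5 idx=1 pred=T actual=N -> ctr[1]=2

Answer: 3 2 3 3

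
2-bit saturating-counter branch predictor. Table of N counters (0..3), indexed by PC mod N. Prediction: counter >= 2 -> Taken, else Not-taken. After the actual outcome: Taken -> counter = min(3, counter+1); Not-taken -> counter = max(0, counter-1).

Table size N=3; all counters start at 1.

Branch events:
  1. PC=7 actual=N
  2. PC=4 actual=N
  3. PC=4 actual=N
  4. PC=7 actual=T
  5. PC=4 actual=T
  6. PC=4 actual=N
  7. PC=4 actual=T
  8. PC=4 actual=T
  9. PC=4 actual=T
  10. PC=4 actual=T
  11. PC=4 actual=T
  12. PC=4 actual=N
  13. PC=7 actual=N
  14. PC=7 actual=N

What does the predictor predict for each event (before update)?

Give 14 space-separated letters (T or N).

Answer: N N N N N T N T T T T T T N

Derivation:
Ev 1: PC=7 idx=1 pred=N actual=N -> ctr[1]=0
Ev 2: PC=4 idx=1 pred=N actual=N -> ctr[1]=0
Ev 3: PC=4 idx=1 pred=N actual=N -> ctr[1]=0
Ev 4: PC=7 idx=1 pred=N actual=T -> ctr[1]=1
Ev 5: PC=4 idx=1 pred=N actual=T -> ctr[1]=2
Ev 6: PC=4 idx=1 pred=T actual=N -> ctr[1]=1
Ev 7: PC=4 idx=1 pred=N actual=T -> ctr[1]=2
Ev 8: PC=4 idx=1 pred=T actual=T -> ctr[1]=3
Ev 9: PC=4 idx=1 pred=T actual=T -> ctr[1]=3
Ev 10: PC=4 idx=1 pred=T actual=T -> ctr[1]=3
Ev 11: PC=4 idx=1 pred=T actual=T -> ctr[1]=3
Ev 12: PC=4 idx=1 pred=T actual=N -> ctr[1]=2
Ev 13: PC=7 idx=1 pred=T actual=N -> ctr[1]=1
Ev 14: PC=7 idx=1 pred=N actual=N -> ctr[1]=0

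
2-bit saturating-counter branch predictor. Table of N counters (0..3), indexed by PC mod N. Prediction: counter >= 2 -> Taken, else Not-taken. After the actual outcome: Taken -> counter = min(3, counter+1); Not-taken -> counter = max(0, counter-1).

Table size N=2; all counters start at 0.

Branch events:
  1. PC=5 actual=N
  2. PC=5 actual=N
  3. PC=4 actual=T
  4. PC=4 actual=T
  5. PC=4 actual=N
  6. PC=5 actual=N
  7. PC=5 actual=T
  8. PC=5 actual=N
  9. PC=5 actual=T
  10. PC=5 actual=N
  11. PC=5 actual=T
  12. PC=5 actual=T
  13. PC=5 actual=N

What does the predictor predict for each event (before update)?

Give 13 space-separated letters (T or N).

Answer: N N N N T N N N N N N N T

Derivation:
Ev 1: PC=5 idx=1 pred=N actual=N -> ctr[1]=0
Ev 2: PC=5 idx=1 pred=N actual=N -> ctr[1]=0
Ev 3: PC=4 idx=0 pred=N actual=T -> ctr[0]=1
Ev 4: PC=4 idx=0 pred=N actual=T -> ctr[0]=2
Ev 5: PC=4 idx=0 pred=T actual=N -> ctr[0]=1
Ev 6: PC=5 idx=1 pred=N actual=N -> ctr[1]=0
Ev 7: PC=5 idx=1 pred=N actual=T -> ctr[1]=1
Ev 8: PC=5 idx=1 pred=N actual=N -> ctr[1]=0
Ev 9: PC=5 idx=1 pred=N actual=T -> ctr[1]=1
Ev 10: PC=5 idx=1 pred=N actual=N -> ctr[1]=0
Ev 11: PC=5 idx=1 pred=N actual=T -> ctr[1]=1
Ev 12: PC=5 idx=1 pred=N actual=T -> ctr[1]=2
Ev 13: PC=5 idx=1 pred=T actual=N -> ctr[1]=1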